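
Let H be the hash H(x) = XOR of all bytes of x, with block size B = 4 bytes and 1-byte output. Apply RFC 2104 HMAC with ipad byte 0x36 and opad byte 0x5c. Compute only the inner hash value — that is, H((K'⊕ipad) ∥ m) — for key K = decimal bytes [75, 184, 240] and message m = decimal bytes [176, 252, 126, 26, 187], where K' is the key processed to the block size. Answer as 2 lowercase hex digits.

Key decimal bytes [75, 184, 240] = 4b b8 f0 is 3 bytes ≤ B = 4; zero-pad to 4 bytes: K' = 4b b8 f0 00.
K' ⊕ ipad = 7d 8e c6 36.
Inner input = 7d 8e c6 36 ∥ b0 fc 7e 1a bb.
Inner hash: XOR 7d⊕8e⊕c6⊕36⊕b0⊕fc⊕7e⊕1a⊕bb = 90.

90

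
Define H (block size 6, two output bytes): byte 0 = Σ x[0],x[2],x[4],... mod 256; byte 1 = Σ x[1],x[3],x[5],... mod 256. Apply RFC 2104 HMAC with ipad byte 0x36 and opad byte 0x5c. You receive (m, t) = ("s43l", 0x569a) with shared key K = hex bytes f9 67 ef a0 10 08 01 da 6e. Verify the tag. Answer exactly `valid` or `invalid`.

invalid

Key hex bytes f9 67 ef a0 10 08 01 da 6e is 9 bytes > B = 6, so hash it first: H(key) = 67 e9, then zero-pad to 6 bytes: K' = 67 e9 00 00 00 00.
K' ⊕ ipad = 51 df 36 36 36 36; K' ⊕ opad = 3b b5 5c 5c 5c 5c.
Inner hash: even-index sum = 355 mod 256 = 99; odd-index sum = 491 mod 256 = 235 → 63 eb.
Outer hash (recomputed tag): even-index sum = 342 mod 256 = 86; odd-index sum = 600 mod 256 = 88 → 56 58.
Recomputed tag = 5658; claimed = 569a → mismatch.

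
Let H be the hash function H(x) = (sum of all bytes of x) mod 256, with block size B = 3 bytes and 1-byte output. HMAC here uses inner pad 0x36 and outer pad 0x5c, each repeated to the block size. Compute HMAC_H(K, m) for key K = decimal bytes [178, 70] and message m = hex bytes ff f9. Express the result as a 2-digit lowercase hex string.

Key decimal bytes [178, 70] = b2 46 is 2 bytes ≤ B = 3; zero-pad to 3 bytes: K' = b2 46 00.
K' ⊕ ipad = 84 70 36.  K' ⊕ opad = ee 1a 5c.
Inner input = (K'⊕ipad) ∥ m = 84 70 36 ∥ ff f9.
Inner hash: sum = 132+112+54+255+249 = 802; mod 256 = 34 → 22.
Outer input = (K'⊕opad) ∥ inner = ee 1a 5c ∥ 22.
Outer hash (tag): sum = 238+26+92+34 = 390; mod 256 = 134 → 86.

86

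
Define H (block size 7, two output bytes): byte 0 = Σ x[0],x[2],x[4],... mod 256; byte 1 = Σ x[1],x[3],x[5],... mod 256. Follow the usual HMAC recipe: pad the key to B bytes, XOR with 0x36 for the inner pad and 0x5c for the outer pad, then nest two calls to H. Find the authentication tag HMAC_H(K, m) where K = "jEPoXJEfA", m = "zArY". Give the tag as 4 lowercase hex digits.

82da

Key "jEPoXJEfA" = 6a 45 50 6f 58 4a 45 66 41 is 9 bytes > B = 7, so hash it first: H(key) = 98 64, then zero-pad to 7 bytes: K' = 98 64 00 00 00 00 00.
K' ⊕ ipad = ae 52 36 36 36 36 36.  K' ⊕ opad = c4 38 5c 5c 5c 5c 5c.
Inner input = (K'⊕ipad) ∥ m = ae 52 36 36 36 36 36 ∥ 7a 41 72 59.
Inner hash: even-index sum = 490 mod 256 = 234; odd-index sum = 426 mod 256 = 170 → ea aa.
Outer input = (K'⊕opad) ∥ inner = c4 38 5c 5c 5c 5c 5c ∥ ea aa.
Outer hash (tag): even-index sum = 642 mod 256 = 130; odd-index sum = 474 mod 256 = 218 → 82 da.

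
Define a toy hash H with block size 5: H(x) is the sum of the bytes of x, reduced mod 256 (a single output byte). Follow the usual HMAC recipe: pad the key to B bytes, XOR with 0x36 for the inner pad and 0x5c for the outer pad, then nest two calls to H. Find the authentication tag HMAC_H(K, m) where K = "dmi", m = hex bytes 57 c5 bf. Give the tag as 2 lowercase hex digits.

Key "dmi" = 64 6d 69 is 3 bytes ≤ B = 5; zero-pad to 5 bytes: K' = 64 6d 69 00 00.
K' ⊕ ipad = 52 5b 5f 36 36.  K' ⊕ opad = 38 31 35 5c 5c.
Inner input = (K'⊕ipad) ∥ m = 52 5b 5f 36 36 ∥ 57 c5 bf.
Inner hash: sum = 82+91+95+54+54+87+197+191 = 851; mod 256 = 83 → 53.
Outer input = (K'⊕opad) ∥ inner = 38 31 35 5c 5c ∥ 53.
Outer hash (tag): sum = 56+49+53+92+92+83 = 425; mod 256 = 169 → a9.

a9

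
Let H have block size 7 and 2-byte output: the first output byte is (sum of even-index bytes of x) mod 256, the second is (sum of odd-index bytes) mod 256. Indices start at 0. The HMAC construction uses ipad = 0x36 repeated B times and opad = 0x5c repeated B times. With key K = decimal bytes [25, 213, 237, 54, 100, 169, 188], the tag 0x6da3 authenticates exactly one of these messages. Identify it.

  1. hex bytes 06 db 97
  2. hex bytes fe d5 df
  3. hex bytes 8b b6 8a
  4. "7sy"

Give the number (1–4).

2

Key decimal bytes [25, 213, 237, 54, 100, 169, 188] = 19 d5 ed 36 64 a9 bc is exactly B = 7 bytes: K' = 19 d5 ed 36 64 a9 bc.
K' ⊕ ipad = 2f e3 db 00 52 9f 8a; K' ⊕ opad = 45 89 b1 6a 38 f5 e0.
m1: inner = H(2f e3 db 00 52 9f 8a 06 db 97) = c1 1f; tag = H(45 89 b1 6a 38 f5 e0 c1 1f) = 2da9
m2: inner = H(2f e3 db 00 52 9f 8a fe d5 df) = bb 5f; tag = H(45 89 b1 6a 38 f5 e0 bb 5f) = 6da3 ← matches
m3: inner = H(2f e3 db 00 52 9f 8a 8b b6 8a) = 9c 97; tag = H(45 89 b1 6a 38 f5 e0 9c 97) = a584
m4: inner = H(2f e3 db 00 52 9f 8a 37 73 79) = 59 32; tag = H(45 89 b1 6a 38 f5 e0 59 32) = 4041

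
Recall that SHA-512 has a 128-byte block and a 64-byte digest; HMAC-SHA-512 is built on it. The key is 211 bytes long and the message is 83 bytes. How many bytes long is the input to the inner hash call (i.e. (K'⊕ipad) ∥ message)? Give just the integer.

Key is 211 > 128 bytes, so it is hashed to 64 bytes then zero-padded to 128: |K'| = 128.
Inner input = (K'⊕ipad) ∥ m → 128 + 83 = 211 bytes.

211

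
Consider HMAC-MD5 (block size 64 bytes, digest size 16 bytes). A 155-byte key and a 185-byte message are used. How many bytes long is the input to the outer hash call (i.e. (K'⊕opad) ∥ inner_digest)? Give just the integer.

80

Key is 155 > 64 bytes, so it is hashed to 16 bytes then zero-padded to 64: |K'| = 64.
Outer input = (K'⊕opad) ∥ H(inner) → 64 + 16 = 80 bytes.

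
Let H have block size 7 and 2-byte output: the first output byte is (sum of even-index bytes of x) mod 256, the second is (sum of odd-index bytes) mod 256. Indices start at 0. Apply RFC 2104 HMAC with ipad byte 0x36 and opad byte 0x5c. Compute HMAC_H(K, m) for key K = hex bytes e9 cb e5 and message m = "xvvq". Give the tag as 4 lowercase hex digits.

Key hex bytes e9 cb e5 is 3 bytes ≤ B = 7; zero-pad to 7 bytes: K' = e9 cb e5 00 00 00 00.
K' ⊕ ipad = df fd d3 36 36 36 36.  K' ⊕ opad = b5 97 b9 5c 5c 5c 5c.
Inner input = (K'⊕ipad) ∥ m = df fd d3 36 36 36 36 ∥ 78 76 76 71.
Inner hash: even-index sum = 773 mod 256 = 5; odd-index sum = 599 mod 256 = 87 → 05 57.
Outer input = (K'⊕opad) ∥ inner = b5 97 b9 5c 5c 5c 5c ∥ 05 57.
Outer hash (tag): even-index sum = 637 mod 256 = 125; odd-index sum = 340 mod 256 = 84 → 7d 54.

7d54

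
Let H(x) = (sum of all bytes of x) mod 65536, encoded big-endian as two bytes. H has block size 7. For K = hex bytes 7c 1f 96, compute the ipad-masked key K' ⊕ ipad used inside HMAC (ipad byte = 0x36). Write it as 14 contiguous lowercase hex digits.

Key hex bytes 7c 1f 96 is 3 bytes ≤ B = 7; zero-pad to 7 bytes: K' = 7c 1f 96 00 00 00 00.
XOR each byte with 0x36: 7c⊕36=4a, 1f⊕36=29, 96⊕36=a0, 00⊕36=36, 00⊕36=36, 00⊕36=36, 00⊕36=36.

4a29a036363636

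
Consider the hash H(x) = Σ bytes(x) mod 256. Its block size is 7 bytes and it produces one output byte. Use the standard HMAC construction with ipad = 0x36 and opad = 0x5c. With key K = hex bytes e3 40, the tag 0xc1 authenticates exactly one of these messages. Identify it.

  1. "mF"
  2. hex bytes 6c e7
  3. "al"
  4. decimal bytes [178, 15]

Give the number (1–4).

Key hex bytes e3 40 is 2 bytes ≤ B = 7; zero-pad to 7 bytes: K' = e3 40 00 00 00 00 00.
K' ⊕ ipad = d5 76 36 36 36 36 36; K' ⊕ opad = bf 1c 5c 5c 5c 5c 5c.
m1: inner = H(d5 76 36 36 36 36 36 6d 46) = 0c; tag = H(bf 1c 5c 5c 5c 5c 5c 0c) = b3
m2: inner = H(d5 76 36 36 36 36 36 6c e7) = ac; tag = H(bf 1c 5c 5c 5c 5c 5c ac) = 53
m3: inner = H(d5 76 36 36 36 36 36 61 6c) = 26; tag = H(bf 1c 5c 5c 5c 5c 5c 26) = cd
m4: inner = H(d5 76 36 36 36 36 36 b2 0f) = 1a; tag = H(bf 1c 5c 5c 5c 5c 5c 1a) = c1 ← matches

4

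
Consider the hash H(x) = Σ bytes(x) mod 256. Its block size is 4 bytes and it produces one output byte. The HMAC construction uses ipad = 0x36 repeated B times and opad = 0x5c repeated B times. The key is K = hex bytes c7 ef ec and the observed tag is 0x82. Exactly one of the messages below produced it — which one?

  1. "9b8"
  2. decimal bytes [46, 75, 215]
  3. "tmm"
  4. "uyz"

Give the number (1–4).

Key hex bytes c7 ef ec is 3 bytes ≤ B = 4; zero-pad to 4 bytes: K' = c7 ef ec 00.
K' ⊕ ipad = f1 d9 da 36; K' ⊕ opad = 9b b3 b0 5c.
m1: inner = H(f1 d9 da 36 39 62 38) = ad; tag = H(9b b3 b0 5c ad) = 07
m2: inner = H(f1 d9 da 36 2e 4b d7) = 2a; tag = H(9b b3 b0 5c 2a) = 84
m3: inner = H(f1 d9 da 36 74 6d 6d) = 28; tag = H(9b b3 b0 5c 28) = 82 ← matches
m4: inner = H(f1 d9 da 36 75 79 7a) = 42; tag = H(9b b3 b0 5c 42) = 9c

3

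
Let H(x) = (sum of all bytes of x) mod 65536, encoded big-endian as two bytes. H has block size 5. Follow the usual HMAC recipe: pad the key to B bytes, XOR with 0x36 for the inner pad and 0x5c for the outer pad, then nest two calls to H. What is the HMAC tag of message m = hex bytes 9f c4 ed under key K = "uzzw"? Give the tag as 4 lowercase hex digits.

01a1

Key "uzzw" = 75 7a 7a 77 is 4 bytes ≤ B = 5; zero-pad to 5 bytes: K' = 75 7a 7a 77 00.
K' ⊕ ipad = 43 4c 4c 41 36.  K' ⊕ opad = 29 26 26 2b 5c.
Inner input = (K'⊕ipad) ∥ m = 43 4c 4c 41 36 ∥ 9f c4 ed.
Inner hash: sum = 67+76+76+65+54+159+196+237 = 930 → 03 a2.
Outer input = (K'⊕opad) ∥ inner = 29 26 26 2b 5c ∥ 03 a2.
Outer hash (tag): sum = 41+38+38+43+92+3+162 = 417 → 01 a1.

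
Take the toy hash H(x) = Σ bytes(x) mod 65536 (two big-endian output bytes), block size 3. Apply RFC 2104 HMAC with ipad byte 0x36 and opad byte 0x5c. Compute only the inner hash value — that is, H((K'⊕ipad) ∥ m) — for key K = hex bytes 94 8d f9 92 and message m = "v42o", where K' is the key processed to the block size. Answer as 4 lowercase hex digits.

024f

Key hex bytes 94 8d f9 92 is 4 bytes > B = 3, so hash it first: H(key) = 02 ac, then zero-pad to 3 bytes: K' = 02 ac 00.
K' ⊕ ipad = 34 9a 36.
Inner input = 34 9a 36 ∥ 76 34 32 6f.
Inner hash: sum = 52+154+54+118+52+50+111 = 591 → 02 4f.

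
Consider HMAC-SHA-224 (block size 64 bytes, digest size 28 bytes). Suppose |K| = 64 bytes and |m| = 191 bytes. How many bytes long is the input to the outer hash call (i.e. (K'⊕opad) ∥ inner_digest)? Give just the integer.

92

Key is 64 ≤ 64 bytes, zero-padded: |K'| = 64.
Outer input = (K'⊕opad) ∥ H(inner) → 64 + 28 = 92 bytes.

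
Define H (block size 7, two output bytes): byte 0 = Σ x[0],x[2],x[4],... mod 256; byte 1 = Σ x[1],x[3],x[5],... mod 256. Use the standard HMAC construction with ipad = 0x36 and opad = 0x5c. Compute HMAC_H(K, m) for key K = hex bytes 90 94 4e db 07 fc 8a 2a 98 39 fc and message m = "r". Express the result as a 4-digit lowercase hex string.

Key hex bytes 90 94 4e db 07 fc 8a 2a 98 39 fc is 11 bytes > B = 7, so hash it first: H(key) = 03 ce, then zero-pad to 7 bytes: K' = 03 ce 00 00 00 00 00.
K' ⊕ ipad = 35 f8 36 36 36 36 36.  K' ⊕ opad = 5f 92 5c 5c 5c 5c 5c.
Inner input = (K'⊕ipad) ∥ m = 35 f8 36 36 36 36 36 ∥ 72.
Inner hash: even-index sum = 215 mod 256 = 215; odd-index sum = 470 mod 256 = 214 → d7 d6.
Outer input = (K'⊕opad) ∥ inner = 5f 92 5c 5c 5c 5c 5c ∥ d7 d6.
Outer hash (tag): even-index sum = 585 mod 256 = 73; odd-index sum = 545 mod 256 = 33 → 49 21.

4921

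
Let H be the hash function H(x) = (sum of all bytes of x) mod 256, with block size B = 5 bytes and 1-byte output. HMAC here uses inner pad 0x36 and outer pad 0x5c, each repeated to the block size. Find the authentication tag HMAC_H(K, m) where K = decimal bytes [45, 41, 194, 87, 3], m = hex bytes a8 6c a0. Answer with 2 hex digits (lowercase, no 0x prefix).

66

Key decimal bytes [45, 41, 194, 87, 3] = 2d 29 c2 57 03 is exactly B = 5 bytes: K' = 2d 29 c2 57 03.
K' ⊕ ipad = 1b 1f f4 61 35.  K' ⊕ opad = 71 75 9e 0b 5f.
Inner input = (K'⊕ipad) ∥ m = 1b 1f f4 61 35 ∥ a8 6c a0.
Inner hash: sum = 27+31+244+97+53+168+108+160 = 888; mod 256 = 120 → 78.
Outer input = (K'⊕opad) ∥ inner = 71 75 9e 0b 5f ∥ 78.
Outer hash (tag): sum = 113+117+158+11+95+120 = 614; mod 256 = 102 → 66.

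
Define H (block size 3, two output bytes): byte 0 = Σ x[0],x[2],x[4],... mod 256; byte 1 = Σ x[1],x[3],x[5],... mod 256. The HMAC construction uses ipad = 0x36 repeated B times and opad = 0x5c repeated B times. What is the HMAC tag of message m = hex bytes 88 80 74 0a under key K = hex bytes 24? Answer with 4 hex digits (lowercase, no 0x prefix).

062e

Key hex bytes 24 is 1 byte ≤ B = 3; zero-pad to 3 bytes: K' = 24 00 00.
K' ⊕ ipad = 12 36 36.  K' ⊕ opad = 78 5c 5c.
Inner input = (K'⊕ipad) ∥ m = 12 36 36 ∥ 88 80 74 0a.
Inner hash: even-index sum = 210 mod 256 = 210; odd-index sum = 306 mod 256 = 50 → d2 32.
Outer input = (K'⊕opad) ∥ inner = 78 5c 5c ∥ d2 32.
Outer hash (tag): even-index sum = 262 mod 256 = 6; odd-index sum = 302 mod 256 = 46 → 06 2e.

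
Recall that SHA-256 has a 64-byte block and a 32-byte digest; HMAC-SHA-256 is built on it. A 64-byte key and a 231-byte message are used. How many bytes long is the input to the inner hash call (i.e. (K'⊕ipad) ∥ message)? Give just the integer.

Key is 64 ≤ 64 bytes, zero-padded: |K'| = 64.
Inner input = (K'⊕ipad) ∥ m → 64 + 231 = 295 bytes.

295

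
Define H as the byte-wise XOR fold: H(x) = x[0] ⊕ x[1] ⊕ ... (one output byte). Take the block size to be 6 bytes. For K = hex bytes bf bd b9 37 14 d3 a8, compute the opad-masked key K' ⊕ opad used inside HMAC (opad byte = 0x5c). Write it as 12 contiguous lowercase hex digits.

bf5c5c5c5c5c

Key hex bytes bf bd b9 37 14 d3 a8 is 7 bytes > B = 6, so hash it first: H(key) = e3, then zero-pad to 6 bytes: K' = e3 00 00 00 00 00.
XOR each byte with 0x5c: e3⊕5c=bf, 00⊕5c=5c, 00⊕5c=5c, 00⊕5c=5c, 00⊕5c=5c, 00⊕5c=5c.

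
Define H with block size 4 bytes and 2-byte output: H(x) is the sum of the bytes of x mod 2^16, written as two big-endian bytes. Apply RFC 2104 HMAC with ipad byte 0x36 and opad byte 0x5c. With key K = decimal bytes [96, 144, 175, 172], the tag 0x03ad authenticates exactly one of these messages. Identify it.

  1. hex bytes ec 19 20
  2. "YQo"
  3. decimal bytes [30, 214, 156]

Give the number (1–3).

3

Key decimal bytes [96, 144, 175, 172] = 60 90 af ac is exactly B = 4 bytes: K' = 60 90 af ac.
K' ⊕ ipad = 56 a6 99 9a; K' ⊕ opad = 3c cc f3 f0.
m1: inner = H(56 a6 99 9a ec 19 20) = 03 54; tag = H(3c cc f3 f0 03 54) = 0342
m2: inner = H(56 a6 99 9a 59 51 6f) = 03 48; tag = H(3c cc f3 f0 03 48) = 0336
m3: inner = H(56 a6 99 9a 1e d6 9c) = 03 bf; tag = H(3c cc f3 f0 03 bf) = 03ad ← matches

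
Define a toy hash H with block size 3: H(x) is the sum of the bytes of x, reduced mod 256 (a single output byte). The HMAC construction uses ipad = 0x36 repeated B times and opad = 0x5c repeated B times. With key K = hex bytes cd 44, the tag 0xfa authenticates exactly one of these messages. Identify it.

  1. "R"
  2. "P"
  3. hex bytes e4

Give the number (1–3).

Key hex bytes cd 44 is 2 bytes ≤ B = 3; zero-pad to 3 bytes: K' = cd 44 00.
K' ⊕ ipad = fb 72 36; K' ⊕ opad = 91 18 5c.
m1: inner = H(fb 72 36 52) = f5; tag = H(91 18 5c f5) = fa ← matches
m2: inner = H(fb 72 36 50) = f3; tag = H(91 18 5c f3) = f8
m3: inner = H(fb 72 36 e4) = 87; tag = H(91 18 5c 87) = 8c

1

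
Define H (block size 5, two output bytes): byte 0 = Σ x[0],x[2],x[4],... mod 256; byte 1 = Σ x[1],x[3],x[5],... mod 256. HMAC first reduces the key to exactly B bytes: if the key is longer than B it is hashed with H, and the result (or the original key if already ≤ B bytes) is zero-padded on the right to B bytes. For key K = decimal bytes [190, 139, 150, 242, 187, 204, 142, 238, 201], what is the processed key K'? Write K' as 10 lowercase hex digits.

|K| = 9 > B = 5, so first hash the key.
H(K): even-index sum = 870 mod 256 = 102; odd-index sum = 823 mod 256 = 55 → 66 37.
Zero-pad H(K) = 66 37 to 5 bytes: K' = 66 37 00 00 00.

6637000000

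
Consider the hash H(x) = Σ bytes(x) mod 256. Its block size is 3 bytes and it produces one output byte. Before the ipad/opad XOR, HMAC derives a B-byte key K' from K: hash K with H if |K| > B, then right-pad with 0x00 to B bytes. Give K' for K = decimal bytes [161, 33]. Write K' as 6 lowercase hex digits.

a12100

Key decimal bytes [161, 33] = a1 21 is 2 bytes ≤ B = 3; zero-pad to 3 bytes: K' = a1 21 00.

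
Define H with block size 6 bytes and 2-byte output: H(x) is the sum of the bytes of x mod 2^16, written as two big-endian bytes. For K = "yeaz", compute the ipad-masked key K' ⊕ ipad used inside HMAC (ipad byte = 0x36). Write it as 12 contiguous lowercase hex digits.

Key "yeaz" = 79 65 61 7a is 4 bytes ≤ B = 6; zero-pad to 6 bytes: K' = 79 65 61 7a 00 00.
XOR each byte with 0x36: 79⊕36=4f, 65⊕36=53, 61⊕36=57, 7a⊕36=4c, 00⊕36=36, 00⊕36=36.

4f53574c3636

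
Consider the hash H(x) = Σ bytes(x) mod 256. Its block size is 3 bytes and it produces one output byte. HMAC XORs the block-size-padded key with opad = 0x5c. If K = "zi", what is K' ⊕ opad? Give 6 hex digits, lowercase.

Key "zi" = 7a 69 is 2 bytes ≤ B = 3; zero-pad to 3 bytes: K' = 7a 69 00.
XOR each byte with 0x5c: 7a⊕5c=26, 69⊕5c=35, 00⊕5c=5c.

26355c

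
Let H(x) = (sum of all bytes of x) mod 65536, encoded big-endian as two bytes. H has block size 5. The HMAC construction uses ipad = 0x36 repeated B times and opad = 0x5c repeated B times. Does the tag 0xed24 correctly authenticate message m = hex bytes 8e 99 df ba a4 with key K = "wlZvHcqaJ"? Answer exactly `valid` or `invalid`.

invalid

Key "wlZvHcqaJ" = 77 6c 5a 76 48 63 71 61 4a is 9 bytes > B = 5, so hash it first: H(key) = 03 7a, then zero-pad to 5 bytes: K' = 03 7a 00 00 00.
K' ⊕ ipad = 35 4c 36 36 36; K' ⊕ opad = 5f 26 5c 5c 5c.
Inner hash: sum = 53+76+54+54+54+142+153+223+186+164 = 1159 → 04 87.
Outer hash (recomputed tag): sum = 95+38+92+92+92+4+135 = 548 → 02 24.
Recomputed tag = 0224; claimed = ed24 → mismatch.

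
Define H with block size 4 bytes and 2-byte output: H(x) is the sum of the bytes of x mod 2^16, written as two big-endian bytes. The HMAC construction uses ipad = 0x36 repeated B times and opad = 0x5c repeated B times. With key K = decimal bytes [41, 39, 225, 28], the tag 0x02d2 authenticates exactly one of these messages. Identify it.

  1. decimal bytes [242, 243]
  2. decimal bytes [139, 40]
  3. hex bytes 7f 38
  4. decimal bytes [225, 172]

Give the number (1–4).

Key decimal bytes [41, 39, 225, 28] = 29 27 e1 1c is exactly B = 4 bytes: K' = 29 27 e1 1c.
K' ⊕ ipad = 1f 11 d7 2a; K' ⊕ opad = 75 7b bd 40.
m1: inner = H(1f 11 d7 2a f2 f3) = 03 16; tag = H(75 7b bd 40 03 16) = 0206
m2: inner = H(1f 11 d7 2a 8b 28) = 01 e4; tag = H(75 7b bd 40 01 e4) = 02d2 ← matches
m3: inner = H(1f 11 d7 2a 7f 38) = 01 e8; tag = H(75 7b bd 40 01 e8) = 02d6
m4: inner = H(1f 11 d7 2a e1 ac) = 02 be; tag = H(75 7b bd 40 02 be) = 02ad

2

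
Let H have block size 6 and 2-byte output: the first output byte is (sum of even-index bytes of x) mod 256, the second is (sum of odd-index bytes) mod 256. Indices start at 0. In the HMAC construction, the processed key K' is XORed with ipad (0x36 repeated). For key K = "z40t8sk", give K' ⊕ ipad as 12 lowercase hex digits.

7b2d36363636

Key "z40t8sk" = 7a 34 30 74 38 73 6b is 7 bytes > B = 6, so hash it first: H(key) = 4d 1b, then zero-pad to 6 bytes: K' = 4d 1b 00 00 00 00.
XOR each byte with 0x36: 4d⊕36=7b, 1b⊕36=2d, 00⊕36=36, 00⊕36=36, 00⊕36=36, 00⊕36=36.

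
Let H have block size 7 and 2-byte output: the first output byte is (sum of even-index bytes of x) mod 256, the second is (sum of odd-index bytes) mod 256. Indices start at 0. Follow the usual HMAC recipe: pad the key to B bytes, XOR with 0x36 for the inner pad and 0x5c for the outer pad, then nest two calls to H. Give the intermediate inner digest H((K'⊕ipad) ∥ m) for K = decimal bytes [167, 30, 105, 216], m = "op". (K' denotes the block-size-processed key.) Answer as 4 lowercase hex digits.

Key decimal bytes [167, 30, 105, 216] = a7 1e 69 d8 is 4 bytes ≤ B = 7; zero-pad to 7 bytes: K' = a7 1e 69 d8 00 00 00.
K' ⊕ ipad = 91 28 5f ee 36 36 36.
Inner input = 91 28 5f ee 36 36 36 ∥ 6f 70.
Inner hash: even-index sum = 460 mod 256 = 204; odd-index sum = 443 mod 256 = 187 → cc bb.

ccbb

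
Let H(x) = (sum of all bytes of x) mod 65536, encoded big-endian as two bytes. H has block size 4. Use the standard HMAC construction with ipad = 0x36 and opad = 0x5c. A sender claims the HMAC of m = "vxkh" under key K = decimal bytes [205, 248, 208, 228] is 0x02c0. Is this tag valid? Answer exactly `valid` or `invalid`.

Key decimal bytes [205, 248, 208, 228] = cd f8 d0 e4 is exactly B = 4 bytes: K' = cd f8 d0 e4.
K' ⊕ ipad = fb ce e6 d2; K' ⊕ opad = 91 a4 8c b8.
Inner hash: sum = 251+206+230+210+118+120+107+104 = 1346 → 05 42.
Outer hash (recomputed tag): sum = 145+164+140+184+5+66 = 704 → 02 c0.
Recomputed tag = 02c0; claimed = 02c0 → match.

valid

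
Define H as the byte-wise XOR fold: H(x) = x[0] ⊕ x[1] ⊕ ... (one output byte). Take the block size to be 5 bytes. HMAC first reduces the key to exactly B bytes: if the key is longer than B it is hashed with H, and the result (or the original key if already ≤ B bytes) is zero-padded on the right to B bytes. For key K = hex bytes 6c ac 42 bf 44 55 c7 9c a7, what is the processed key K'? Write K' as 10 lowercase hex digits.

d000000000

|K| = 9 > B = 5, so first hash the key.
H(K): XOR 6c⊕ac⊕42⊕bf⊕44⊕55⊕c7⊕9c⊕a7 = d0.
Zero-pad H(K) = d0 to 5 bytes: K' = d0 00 00 00 00.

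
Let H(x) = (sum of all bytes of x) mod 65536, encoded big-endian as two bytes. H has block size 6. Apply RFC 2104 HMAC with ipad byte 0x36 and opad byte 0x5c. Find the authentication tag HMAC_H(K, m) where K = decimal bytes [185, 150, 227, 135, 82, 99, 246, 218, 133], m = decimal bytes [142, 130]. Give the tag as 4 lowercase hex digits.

Key decimal bytes [185, 150, 227, 135, 82, 99, 246, 218, 133] = b9 96 e3 87 52 63 f6 da 85 is 9 bytes > B = 6, so hash it first: H(key) = 05 c3, then zero-pad to 6 bytes: K' = 05 c3 00 00 00 00.
K' ⊕ ipad = 33 f5 36 36 36 36.  K' ⊕ opad = 59 9f 5c 5c 5c 5c.
Inner input = (K'⊕ipad) ∥ m = 33 f5 36 36 36 36 ∥ 8e 82.
Inner hash: sum = 51+245+54+54+54+54+142+130 = 784 → 03 10.
Outer input = (K'⊕opad) ∥ inner = 59 9f 5c 5c 5c 5c ∥ 03 10.
Outer hash (tag): sum = 89+159+92+92+92+92+3+16 = 635 → 02 7b.

027b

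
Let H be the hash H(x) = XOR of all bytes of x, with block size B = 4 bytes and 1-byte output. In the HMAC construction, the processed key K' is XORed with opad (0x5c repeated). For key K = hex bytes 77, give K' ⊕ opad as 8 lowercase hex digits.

Key hex bytes 77 is 1 byte ≤ B = 4; zero-pad to 4 bytes: K' = 77 00 00 00.
XOR each byte with 0x5c: 77⊕5c=2b, 00⊕5c=5c, 00⊕5c=5c, 00⊕5c=5c.

2b5c5c5c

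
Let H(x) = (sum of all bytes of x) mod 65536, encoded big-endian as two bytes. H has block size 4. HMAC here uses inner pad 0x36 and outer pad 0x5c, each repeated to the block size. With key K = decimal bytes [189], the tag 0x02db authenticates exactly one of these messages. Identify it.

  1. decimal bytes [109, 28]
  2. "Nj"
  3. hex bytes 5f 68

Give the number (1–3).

Key decimal bytes [189] = bd is 1 byte ≤ B = 4; zero-pad to 4 bytes: K' = bd 00 00 00.
K' ⊕ ipad = 8b 36 36 36; K' ⊕ opad = e1 5c 5c 5c.
m1: inner = H(8b 36 36 36 6d 1c) = 01 b6; tag = H(e1 5c 5c 5c 01 b6) = 02ac
m2: inner = H(8b 36 36 36 4e 6a) = 01 e5; tag = H(e1 5c 5c 5c 01 e5) = 02db ← matches
m3: inner = H(8b 36 36 36 5f 68) = 01 f4; tag = H(e1 5c 5c 5c 01 f4) = 02ea

2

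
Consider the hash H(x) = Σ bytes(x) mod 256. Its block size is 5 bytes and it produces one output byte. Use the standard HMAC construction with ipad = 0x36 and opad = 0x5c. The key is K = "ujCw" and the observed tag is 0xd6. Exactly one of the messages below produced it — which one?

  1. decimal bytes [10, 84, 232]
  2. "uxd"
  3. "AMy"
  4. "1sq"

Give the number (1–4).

Key "ujCw" = 75 6a 43 77 is 4 bytes ≤ B = 5; zero-pad to 5 bytes: K' = 75 6a 43 77 00.
K' ⊕ ipad = 43 5c 75 41 36; K' ⊕ opad = 29 36 1f 2b 5c.
m1: inner = H(43 5c 75 41 36 0a 54 e8) = d1; tag = H(29 36 1f 2b 5c d1) = d6 ← matches
m2: inner = H(43 5c 75 41 36 75 78 64) = dc; tag = H(29 36 1f 2b 5c dc) = e1
m3: inner = H(43 5c 75 41 36 41 4d 79) = 92; tag = H(29 36 1f 2b 5c 92) = 97
m4: inner = H(43 5c 75 41 36 31 73 71) = a0; tag = H(29 36 1f 2b 5c a0) = a5

1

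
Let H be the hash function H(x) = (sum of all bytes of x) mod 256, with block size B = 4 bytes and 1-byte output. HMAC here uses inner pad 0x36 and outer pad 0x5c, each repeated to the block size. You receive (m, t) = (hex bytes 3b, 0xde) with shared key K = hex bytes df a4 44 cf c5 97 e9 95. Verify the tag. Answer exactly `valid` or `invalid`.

invalid

Key hex bytes df a4 44 cf c5 97 e9 95 is 8 bytes > B = 4, so hash it first: H(key) = 70, then zero-pad to 4 bytes: K' = 70 00 00 00.
K' ⊕ ipad = 46 36 36 36; K' ⊕ opad = 2c 5c 5c 5c.
Inner hash: sum = 70+54+54+54+59 = 291; mod 256 = 35 → 23.
Outer hash (recomputed tag): sum = 44+92+92+92+35 = 355; mod 256 = 99 → 63.
Recomputed tag = 63; claimed = de → mismatch.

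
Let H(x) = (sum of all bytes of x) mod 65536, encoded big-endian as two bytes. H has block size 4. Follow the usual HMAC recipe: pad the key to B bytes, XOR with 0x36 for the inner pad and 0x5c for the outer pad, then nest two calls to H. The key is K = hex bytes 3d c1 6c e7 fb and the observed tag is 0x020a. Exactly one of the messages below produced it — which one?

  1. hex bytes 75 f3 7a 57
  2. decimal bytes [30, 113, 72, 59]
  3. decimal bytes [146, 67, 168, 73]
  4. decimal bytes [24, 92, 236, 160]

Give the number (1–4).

Key hex bytes 3d c1 6c e7 fb is 5 bytes > B = 4, so hash it first: H(key) = 03 4c, then zero-pad to 4 bytes: K' = 03 4c 00 00.
K' ⊕ ipad = 35 7a 36 36; K' ⊕ opad = 5f 10 5c 5c.
m1: inner = H(35 7a 36 36 75 f3 7a 57) = 03 54; tag = H(5f 10 5c 5c 03 54) = 017e
m2: inner = H(35 7a 36 36 1e 71 48 3b) = 02 2d; tag = H(5f 10 5c 5c 02 2d) = 0156
m3: inner = H(35 7a 36 36 92 43 a8 49) = 02 e1; tag = H(5f 10 5c 5c 02 e1) = 020a ← matches
m4: inner = H(35 7a 36 36 18 5c ec a0) = 03 1b; tag = H(5f 10 5c 5c 03 1b) = 0145

3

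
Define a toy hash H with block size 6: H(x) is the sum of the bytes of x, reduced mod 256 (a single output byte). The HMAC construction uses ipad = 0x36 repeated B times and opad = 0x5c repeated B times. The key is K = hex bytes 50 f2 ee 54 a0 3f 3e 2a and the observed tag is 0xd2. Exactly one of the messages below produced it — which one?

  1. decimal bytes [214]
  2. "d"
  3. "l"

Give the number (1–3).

2

Key hex bytes 50 f2 ee 54 a0 3f 3e 2a is 8 bytes > B = 6, so hash it first: H(key) = cb, then zero-pad to 6 bytes: K' = cb 00 00 00 00 00.
K' ⊕ ipad = fd 36 36 36 36 36; K' ⊕ opad = 97 5c 5c 5c 5c 5c.
m1: inner = H(fd 36 36 36 36 36 d6) = e1; tag = H(97 5c 5c 5c 5c 5c e1) = 44
m2: inner = H(fd 36 36 36 36 36 64) = 6f; tag = H(97 5c 5c 5c 5c 5c 6f) = d2 ← matches
m3: inner = H(fd 36 36 36 36 36 6c) = 77; tag = H(97 5c 5c 5c 5c 5c 77) = da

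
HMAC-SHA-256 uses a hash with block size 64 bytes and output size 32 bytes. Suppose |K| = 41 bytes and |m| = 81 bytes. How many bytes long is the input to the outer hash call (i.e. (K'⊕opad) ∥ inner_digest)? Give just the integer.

Key is 41 ≤ 64 bytes, zero-padded: |K'| = 64.
Outer input = (K'⊕opad) ∥ H(inner) → 64 + 32 = 96 bytes.

96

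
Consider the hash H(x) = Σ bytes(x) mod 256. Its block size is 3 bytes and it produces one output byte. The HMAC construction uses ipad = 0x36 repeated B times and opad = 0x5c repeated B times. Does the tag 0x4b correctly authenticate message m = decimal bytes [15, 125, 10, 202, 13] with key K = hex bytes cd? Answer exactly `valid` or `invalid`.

Key hex bytes cd is 1 byte ≤ B = 3; zero-pad to 3 bytes: K' = cd 00 00.
K' ⊕ ipad = fb 36 36; K' ⊕ opad = 91 5c 5c.
Inner hash: sum = 251+54+54+15+125+10+202+13 = 724; mod 256 = 212 → d4.
Outer hash (recomputed tag): sum = 145+92+92+212 = 541; mod 256 = 29 → 1d.
Recomputed tag = 1d; claimed = 4b → mismatch.

invalid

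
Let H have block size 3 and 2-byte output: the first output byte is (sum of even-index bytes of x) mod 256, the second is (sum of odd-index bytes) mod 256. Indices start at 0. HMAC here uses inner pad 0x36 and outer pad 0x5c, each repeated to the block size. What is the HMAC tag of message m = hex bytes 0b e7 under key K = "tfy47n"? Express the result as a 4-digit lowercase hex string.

1d83

Key "tfy47n" = 74 66 79 34 37 6e is 6 bytes > B = 3, so hash it first: H(key) = 24 08, then zero-pad to 3 bytes: K' = 24 08 00.
K' ⊕ ipad = 12 3e 36.  K' ⊕ opad = 78 54 5c.
Inner input = (K'⊕ipad) ∥ m = 12 3e 36 ∥ 0b e7.
Inner hash: even-index sum = 303 mod 256 = 47; odd-index sum = 73 mod 256 = 73 → 2f 49.
Outer input = (K'⊕opad) ∥ inner = 78 54 5c ∥ 2f 49.
Outer hash (tag): even-index sum = 285 mod 256 = 29; odd-index sum = 131 mod 256 = 131 → 1d 83.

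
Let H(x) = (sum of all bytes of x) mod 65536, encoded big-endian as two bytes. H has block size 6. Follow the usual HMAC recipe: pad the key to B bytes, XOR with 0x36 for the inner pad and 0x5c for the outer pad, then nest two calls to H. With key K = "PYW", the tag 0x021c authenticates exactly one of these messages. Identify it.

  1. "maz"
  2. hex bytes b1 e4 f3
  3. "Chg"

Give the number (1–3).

Key "PYW" = 50 59 57 is 3 bytes ≤ B = 6; zero-pad to 6 bytes: K' = 50 59 57 00 00 00.
K' ⊕ ipad = 66 6f 61 36 36 36; K' ⊕ opad = 0c 05 0b 5c 5c 5c.
m1: inner = H(66 6f 61 36 36 36 6d 61 7a) = 03 20; tag = H(0c 05 0b 5c 5c 5c 03 20) = 0153
m2: inner = H(66 6f 61 36 36 36 b1 e4 f3) = 04 60; tag = H(0c 05 0b 5c 5c 5c 04 60) = 0194
m3: inner = H(66 6f 61 36 36 36 43 68 67) = 02 ea; tag = H(0c 05 0b 5c 5c 5c 02 ea) = 021c ← matches

3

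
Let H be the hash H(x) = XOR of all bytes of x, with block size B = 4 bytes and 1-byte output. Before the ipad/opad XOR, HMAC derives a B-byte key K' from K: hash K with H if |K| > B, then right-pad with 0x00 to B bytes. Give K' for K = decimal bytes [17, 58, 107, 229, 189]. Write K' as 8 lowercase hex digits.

|K| = 5 > B = 4, so first hash the key.
H(K): XOR 11⊕3a⊕6b⊕e5⊕bd = 18.
Zero-pad H(K) = 18 to 4 bytes: K' = 18 00 00 00.

18000000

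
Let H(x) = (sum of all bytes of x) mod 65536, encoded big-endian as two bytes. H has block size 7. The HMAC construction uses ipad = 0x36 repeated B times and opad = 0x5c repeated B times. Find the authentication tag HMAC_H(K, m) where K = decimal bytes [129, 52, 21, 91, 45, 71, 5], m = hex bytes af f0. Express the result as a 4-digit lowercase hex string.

Key decimal bytes [129, 52, 21, 91, 45, 71, 5] = 81 34 15 5b 2d 47 05 is exactly B = 7 bytes: K' = 81 34 15 5b 2d 47 05.
K' ⊕ ipad = b7 02 23 6d 1b 71 33.  K' ⊕ opad = dd 68 49 07 71 1b 59.
Inner input = (K'⊕ipad) ∥ m = b7 02 23 6d 1b 71 33 ∥ af f0.
Inner hash: sum = 183+2+35+109+27+113+51+175+240 = 935 → 03 a7.
Outer input = (K'⊕opad) ∥ inner = dd 68 49 07 71 1b 59 ∥ 03 a7.
Outer hash (tag): sum = 221+104+73+7+113+27+89+3+167 = 804 → 03 24.

0324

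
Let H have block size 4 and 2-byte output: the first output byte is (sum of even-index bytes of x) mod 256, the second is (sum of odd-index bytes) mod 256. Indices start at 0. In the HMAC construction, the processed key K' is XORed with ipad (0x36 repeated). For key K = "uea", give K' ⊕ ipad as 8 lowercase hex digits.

43535736

Key "uea" = 75 65 61 is 3 bytes ≤ B = 4; zero-pad to 4 bytes: K' = 75 65 61 00.
XOR each byte with 0x36: 75⊕36=43, 65⊕36=53, 61⊕36=57, 00⊕36=36.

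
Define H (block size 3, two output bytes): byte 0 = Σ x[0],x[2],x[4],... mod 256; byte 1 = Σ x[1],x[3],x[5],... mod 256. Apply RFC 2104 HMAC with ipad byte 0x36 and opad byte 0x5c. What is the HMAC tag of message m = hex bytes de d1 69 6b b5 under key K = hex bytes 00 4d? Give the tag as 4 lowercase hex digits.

Key hex bytes 00 4d is 2 bytes ≤ B = 3; zero-pad to 3 bytes: K' = 00 4d 00.
K' ⊕ ipad = 36 7b 36.  K' ⊕ opad = 5c 11 5c.
Inner input = (K'⊕ipad) ∥ m = 36 7b 36 ∥ de d1 69 6b b5.
Inner hash: even-index sum = 424 mod 256 = 168; odd-index sum = 631 mod 256 = 119 → a8 77.
Outer input = (K'⊕opad) ∥ inner = 5c 11 5c ∥ a8 77.
Outer hash (tag): even-index sum = 303 mod 256 = 47; odd-index sum = 185 mod 256 = 185 → 2f b9.

2fb9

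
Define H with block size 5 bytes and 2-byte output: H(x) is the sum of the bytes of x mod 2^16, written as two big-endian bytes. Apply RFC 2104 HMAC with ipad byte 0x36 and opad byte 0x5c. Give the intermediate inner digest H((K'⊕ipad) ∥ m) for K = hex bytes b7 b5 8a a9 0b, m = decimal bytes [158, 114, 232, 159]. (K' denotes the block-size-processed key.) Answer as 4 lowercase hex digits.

0533

Key hex bytes b7 b5 8a a9 0b is exactly B = 5 bytes: K' = b7 b5 8a a9 0b.
K' ⊕ ipad = 81 83 bc 9f 3d.
Inner input = 81 83 bc 9f 3d ∥ 9e 72 e8 9f.
Inner hash: sum = 129+131+188+159+61+158+114+232+159 = 1331 → 05 33.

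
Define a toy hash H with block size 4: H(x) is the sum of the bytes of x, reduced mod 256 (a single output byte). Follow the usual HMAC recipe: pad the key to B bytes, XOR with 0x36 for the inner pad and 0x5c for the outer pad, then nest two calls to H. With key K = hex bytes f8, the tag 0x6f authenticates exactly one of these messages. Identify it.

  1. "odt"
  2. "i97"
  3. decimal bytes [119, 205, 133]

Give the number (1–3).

Key hex bytes f8 is 1 byte ≤ B = 4; zero-pad to 4 bytes: K' = f8 00 00 00.
K' ⊕ ipad = ce 36 36 36; K' ⊕ opad = a4 5c 5c 5c.
m1: inner = H(ce 36 36 36 6f 64 74) = b7; tag = H(a4 5c 5c 5c b7) = 6f ← matches
m2: inner = H(ce 36 36 36 69 39 37) = 49; tag = H(a4 5c 5c 5c 49) = 01
m3: inner = H(ce 36 36 36 77 cd 85) = 39; tag = H(a4 5c 5c 5c 39) = f1

1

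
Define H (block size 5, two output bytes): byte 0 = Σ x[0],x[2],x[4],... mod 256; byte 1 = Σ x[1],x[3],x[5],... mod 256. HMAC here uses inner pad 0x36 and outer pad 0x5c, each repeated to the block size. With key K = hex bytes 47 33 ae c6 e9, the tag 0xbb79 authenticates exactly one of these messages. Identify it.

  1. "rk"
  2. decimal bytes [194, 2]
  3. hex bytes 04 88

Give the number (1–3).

3

Key hex bytes 47 33 ae c6 e9 is exactly B = 5 bytes: K' = 47 33 ae c6 e9.
K' ⊕ ipad = 71 05 98 f0 df; K' ⊕ opad = 1b 6f f2 9a b5.
m1: inner = H(71 05 98 f0 df 72 6b) = 53 67; tag = H(1b 6f f2 9a b5 53 67) = 295c
m2: inner = H(71 05 98 f0 df c2 02) = ea b7; tag = H(1b 6f f2 9a b5 ea b7) = 79f3
m3: inner = H(71 05 98 f0 df 04 88) = 70 f9; tag = H(1b 6f f2 9a b5 70 f9) = bb79 ← matches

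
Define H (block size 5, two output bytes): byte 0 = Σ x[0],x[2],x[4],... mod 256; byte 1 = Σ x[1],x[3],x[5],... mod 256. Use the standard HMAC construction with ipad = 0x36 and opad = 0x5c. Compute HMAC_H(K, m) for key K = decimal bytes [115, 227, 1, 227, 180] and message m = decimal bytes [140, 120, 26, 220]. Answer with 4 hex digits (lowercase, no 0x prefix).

Key decimal bytes [115, 227, 1, 227, 180] = 73 e3 01 e3 b4 is exactly B = 5 bytes: K' = 73 e3 01 e3 b4.
K' ⊕ ipad = 45 d5 37 d5 82.  K' ⊕ opad = 2f bf 5d bf e8.
Inner input = (K'⊕ipad) ∥ m = 45 d5 37 d5 82 ∥ 8c 78 1a dc.
Inner hash: even-index sum = 594 mod 256 = 82; odd-index sum = 592 mod 256 = 80 → 52 50.
Outer input = (K'⊕opad) ∥ inner = 2f bf 5d bf e8 ∥ 52 50.
Outer hash (tag): even-index sum = 452 mod 256 = 196; odd-index sum = 464 mod 256 = 208 → c4 d0.

c4d0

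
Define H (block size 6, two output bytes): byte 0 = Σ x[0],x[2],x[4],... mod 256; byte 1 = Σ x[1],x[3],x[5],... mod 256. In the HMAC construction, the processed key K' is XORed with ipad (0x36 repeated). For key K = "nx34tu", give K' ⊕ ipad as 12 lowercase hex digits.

Key "nx34tu" = 6e 78 33 34 74 75 is exactly B = 6 bytes: K' = 6e 78 33 34 74 75.
XOR each byte with 0x36: 6e⊕36=58, 78⊕36=4e, 33⊕36=05, 34⊕36=02, 74⊕36=42, 75⊕36=43.

584e05024243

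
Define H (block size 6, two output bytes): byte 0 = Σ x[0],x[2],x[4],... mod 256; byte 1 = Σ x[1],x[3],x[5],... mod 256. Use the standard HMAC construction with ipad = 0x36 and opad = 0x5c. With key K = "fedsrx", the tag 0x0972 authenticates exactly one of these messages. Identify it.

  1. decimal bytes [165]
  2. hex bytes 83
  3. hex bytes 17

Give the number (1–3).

2

Key "fedsrx" = 66 65 64 73 72 78 is exactly B = 6 bytes: K' = 66 65 64 73 72 78.
K' ⊕ ipad = 50 53 52 45 44 4e; K' ⊕ opad = 3a 39 38 2f 2e 24.
m1: inner = H(50 53 52 45 44 4e a5) = 8b e6; tag = H(3a 39 38 2f 2e 24 8b e6) = 2b72
m2: inner = H(50 53 52 45 44 4e 83) = 69 e6; tag = H(3a 39 38 2f 2e 24 69 e6) = 0972 ← matches
m3: inner = H(50 53 52 45 44 4e 17) = fd e6; tag = H(3a 39 38 2f 2e 24 fd e6) = 9d72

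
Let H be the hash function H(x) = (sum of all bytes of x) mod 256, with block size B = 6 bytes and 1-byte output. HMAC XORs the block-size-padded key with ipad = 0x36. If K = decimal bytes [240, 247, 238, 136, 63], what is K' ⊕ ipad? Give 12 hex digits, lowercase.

Key decimal bytes [240, 247, 238, 136, 63] = f0 f7 ee 88 3f is 5 bytes ≤ B = 6; zero-pad to 6 bytes: K' = f0 f7 ee 88 3f 00.
XOR each byte with 0x36: f0⊕36=c6, f7⊕36=c1, ee⊕36=d8, 88⊕36=be, 3f⊕36=09, 00⊕36=36.

c6c1d8be0936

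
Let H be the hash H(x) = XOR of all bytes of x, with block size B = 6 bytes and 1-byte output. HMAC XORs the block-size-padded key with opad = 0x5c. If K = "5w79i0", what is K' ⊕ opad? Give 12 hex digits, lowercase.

692b6b65356c

Key "5w79i0" = 35 77 37 39 69 30 is exactly B = 6 bytes: K' = 35 77 37 39 69 30.
XOR each byte with 0x5c: 35⊕5c=69, 77⊕5c=2b, 37⊕5c=6b, 39⊕5c=65, 69⊕5c=35, 30⊕5c=6c.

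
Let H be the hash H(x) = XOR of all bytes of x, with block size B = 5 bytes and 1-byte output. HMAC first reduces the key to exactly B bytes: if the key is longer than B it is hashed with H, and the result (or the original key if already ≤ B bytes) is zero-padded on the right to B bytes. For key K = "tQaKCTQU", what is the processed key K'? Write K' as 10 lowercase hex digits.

|K| = 8 > B = 5, so first hash the key.
H(K): XOR 74⊕51⊕61⊕4b⊕43⊕54⊕51⊕55 = 1c.
Zero-pad H(K) = 1c to 5 bytes: K' = 1c 00 00 00 00.

1c00000000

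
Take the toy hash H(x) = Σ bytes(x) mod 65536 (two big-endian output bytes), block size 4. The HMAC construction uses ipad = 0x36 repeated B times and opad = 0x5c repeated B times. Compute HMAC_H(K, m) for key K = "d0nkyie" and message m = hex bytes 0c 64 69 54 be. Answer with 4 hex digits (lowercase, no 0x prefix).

Key "d0nkyie" = 64 30 6e 6b 79 69 65 is 7 bytes > B = 4, so hash it first: H(key) = 02 b4, then zero-pad to 4 bytes: K' = 02 b4 00 00.
K' ⊕ ipad = 34 82 36 36.  K' ⊕ opad = 5e e8 5c 5c.
Inner input = (K'⊕ipad) ∥ m = 34 82 36 36 ∥ 0c 64 69 54 be.
Inner hash: sum = 52+130+54+54+12+100+105+84+190 = 781 → 03 0d.
Outer input = (K'⊕opad) ∥ inner = 5e e8 5c 5c ∥ 03 0d.
Outer hash (tag): sum = 94+232+92+92+3+13 = 526 → 02 0e.

020e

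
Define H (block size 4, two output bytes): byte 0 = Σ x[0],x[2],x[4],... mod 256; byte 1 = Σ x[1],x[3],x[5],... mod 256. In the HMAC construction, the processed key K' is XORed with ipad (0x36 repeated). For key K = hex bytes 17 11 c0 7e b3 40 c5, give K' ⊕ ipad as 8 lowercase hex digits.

Key hex bytes 17 11 c0 7e b3 40 c5 is 7 bytes > B = 4, so hash it first: H(key) = 4f cf, then zero-pad to 4 bytes: K' = 4f cf 00 00.
XOR each byte with 0x36: 4f⊕36=79, cf⊕36=f9, 00⊕36=36, 00⊕36=36.

79f93636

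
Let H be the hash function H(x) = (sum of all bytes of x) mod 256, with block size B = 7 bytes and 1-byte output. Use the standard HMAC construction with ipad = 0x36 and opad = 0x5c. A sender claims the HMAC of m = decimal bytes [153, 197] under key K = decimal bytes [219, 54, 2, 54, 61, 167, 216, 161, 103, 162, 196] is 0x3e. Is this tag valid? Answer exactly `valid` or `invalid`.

Key decimal bytes [219, 54, 2, 54, 61, 167, 216, 161, 103, 162, 196] = db 36 02 36 3d a7 d8 a1 67 a2 c4 is 11 bytes > B = 7, so hash it first: H(key) = 73, then zero-pad to 7 bytes: K' = 73 00 00 00 00 00 00.
K' ⊕ ipad = 45 36 36 36 36 36 36; K' ⊕ opad = 2f 5c 5c 5c 5c 5c 5c.
Inner hash: sum = 69+54+54+54+54+54+54+153+197 = 743; mod 256 = 231 → e7.
Outer hash (recomputed tag): sum = 47+92+92+92+92+92+92+231 = 830; mod 256 = 62 → 3e.
Recomputed tag = 3e; claimed = 3e → match.

valid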